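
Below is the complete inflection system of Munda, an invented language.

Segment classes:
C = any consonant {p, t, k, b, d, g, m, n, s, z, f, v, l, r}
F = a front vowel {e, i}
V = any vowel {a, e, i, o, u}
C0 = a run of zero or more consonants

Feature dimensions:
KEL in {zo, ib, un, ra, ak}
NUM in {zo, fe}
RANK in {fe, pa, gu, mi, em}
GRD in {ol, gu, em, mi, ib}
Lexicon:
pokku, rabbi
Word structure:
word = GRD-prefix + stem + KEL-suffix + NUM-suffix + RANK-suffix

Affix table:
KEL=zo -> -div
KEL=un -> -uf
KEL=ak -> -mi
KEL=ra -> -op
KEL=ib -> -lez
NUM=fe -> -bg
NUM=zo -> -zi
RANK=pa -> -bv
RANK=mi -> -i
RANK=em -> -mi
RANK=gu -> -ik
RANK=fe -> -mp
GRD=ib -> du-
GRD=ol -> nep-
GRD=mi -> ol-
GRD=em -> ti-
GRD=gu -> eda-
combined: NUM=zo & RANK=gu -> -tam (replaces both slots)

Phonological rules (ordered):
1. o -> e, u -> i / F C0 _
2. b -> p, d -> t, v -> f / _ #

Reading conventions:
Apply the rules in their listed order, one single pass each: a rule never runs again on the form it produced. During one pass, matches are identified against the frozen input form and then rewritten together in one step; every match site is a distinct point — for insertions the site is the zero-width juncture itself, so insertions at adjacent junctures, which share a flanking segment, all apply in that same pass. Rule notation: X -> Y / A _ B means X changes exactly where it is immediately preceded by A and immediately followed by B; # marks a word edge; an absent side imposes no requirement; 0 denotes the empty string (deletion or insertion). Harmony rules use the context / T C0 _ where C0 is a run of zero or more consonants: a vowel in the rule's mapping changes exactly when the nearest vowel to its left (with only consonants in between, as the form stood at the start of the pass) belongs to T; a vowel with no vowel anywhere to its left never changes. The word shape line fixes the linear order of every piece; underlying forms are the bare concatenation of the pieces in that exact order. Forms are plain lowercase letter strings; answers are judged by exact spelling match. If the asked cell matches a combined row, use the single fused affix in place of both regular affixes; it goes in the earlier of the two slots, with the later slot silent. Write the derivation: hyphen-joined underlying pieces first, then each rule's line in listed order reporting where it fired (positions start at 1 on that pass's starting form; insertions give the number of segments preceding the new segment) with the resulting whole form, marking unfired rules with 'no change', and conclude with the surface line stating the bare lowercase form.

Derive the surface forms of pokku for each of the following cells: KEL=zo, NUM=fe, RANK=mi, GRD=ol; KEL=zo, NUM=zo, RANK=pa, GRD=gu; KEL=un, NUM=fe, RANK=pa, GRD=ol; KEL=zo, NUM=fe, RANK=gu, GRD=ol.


cell KEL=zo, NUM=fe, RANK=mi, GRD=ol:
underlying: nep-pokku-div-bg-i
1. o -> e, u -> i / F C0 _: fires at position(s) 5: neppekkudivbgi
2. b -> p, d -> t, v -> f / _ #: no change
surface: neppekkudivbgi

cell KEL=zo, NUM=zo, RANK=pa, GRD=gu:
underlying: eda-pokku-div-zi-bv
1. o -> e, u -> i / F C0 _: no change
2. b -> p, d -> t, v -> f / _ #: fires at position(s) 15: edapokkudivzibf
surface: edapokkudivzibf

cell KEL=un, NUM=fe, RANK=pa, GRD=ol:
underlying: nep-pokku-uf-bg-bv
1. o -> e, u -> i / F C0 _: fires at position(s) 5: neppekkuufbgbv
2. b -> p, d -> t, v -> f / _ #: fires at position(s) 14: neppekkuufbgbf
surface: neppekkuufbgbf

cell KEL=zo, NUM=fe, RANK=gu, GRD=ol:
underlying: nep-pokku-div-bg-ik
1. o -> e, u -> i / F C0 _: fires at position(s) 5: neppekkudivbgik
2. b -> p, d -> t, v -> f / _ #: no change
surface: neppekkudivbgik


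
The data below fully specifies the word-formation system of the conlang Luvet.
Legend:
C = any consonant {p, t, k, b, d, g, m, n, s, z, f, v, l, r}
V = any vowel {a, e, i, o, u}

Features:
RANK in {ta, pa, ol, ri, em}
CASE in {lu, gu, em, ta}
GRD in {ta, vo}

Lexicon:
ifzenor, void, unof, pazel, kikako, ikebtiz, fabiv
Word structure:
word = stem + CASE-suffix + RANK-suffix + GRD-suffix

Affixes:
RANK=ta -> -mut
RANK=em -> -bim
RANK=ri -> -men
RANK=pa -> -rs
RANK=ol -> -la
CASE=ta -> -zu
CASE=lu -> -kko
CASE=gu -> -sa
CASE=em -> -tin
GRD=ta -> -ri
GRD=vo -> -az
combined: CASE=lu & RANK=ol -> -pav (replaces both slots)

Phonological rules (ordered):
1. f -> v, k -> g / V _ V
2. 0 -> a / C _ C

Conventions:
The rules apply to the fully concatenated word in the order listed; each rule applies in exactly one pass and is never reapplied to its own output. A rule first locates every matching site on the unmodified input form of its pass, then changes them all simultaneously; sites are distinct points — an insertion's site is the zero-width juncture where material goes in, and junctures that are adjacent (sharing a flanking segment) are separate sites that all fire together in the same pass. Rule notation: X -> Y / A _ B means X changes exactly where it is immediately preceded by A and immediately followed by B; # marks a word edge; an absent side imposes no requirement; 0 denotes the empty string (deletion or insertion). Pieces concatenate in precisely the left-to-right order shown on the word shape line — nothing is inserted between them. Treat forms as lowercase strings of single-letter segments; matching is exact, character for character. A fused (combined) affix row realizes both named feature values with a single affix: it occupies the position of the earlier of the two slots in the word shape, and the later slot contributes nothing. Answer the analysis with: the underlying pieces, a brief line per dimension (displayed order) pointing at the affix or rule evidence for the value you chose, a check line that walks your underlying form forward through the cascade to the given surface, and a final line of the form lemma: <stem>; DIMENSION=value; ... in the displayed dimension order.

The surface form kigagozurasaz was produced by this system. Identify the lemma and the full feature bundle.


underlying: kikako-zu-rs-az
RANK=pa - signalled by the affix -rs
CASE=ta - signalled by the affix -zu
GRD=vo - signalled by the affix -az
check: kikakozursaz -> kigagozursaz -> kigagozurasaz
lemma: kikako; RANK=pa; CASE=ta; GRD=vo


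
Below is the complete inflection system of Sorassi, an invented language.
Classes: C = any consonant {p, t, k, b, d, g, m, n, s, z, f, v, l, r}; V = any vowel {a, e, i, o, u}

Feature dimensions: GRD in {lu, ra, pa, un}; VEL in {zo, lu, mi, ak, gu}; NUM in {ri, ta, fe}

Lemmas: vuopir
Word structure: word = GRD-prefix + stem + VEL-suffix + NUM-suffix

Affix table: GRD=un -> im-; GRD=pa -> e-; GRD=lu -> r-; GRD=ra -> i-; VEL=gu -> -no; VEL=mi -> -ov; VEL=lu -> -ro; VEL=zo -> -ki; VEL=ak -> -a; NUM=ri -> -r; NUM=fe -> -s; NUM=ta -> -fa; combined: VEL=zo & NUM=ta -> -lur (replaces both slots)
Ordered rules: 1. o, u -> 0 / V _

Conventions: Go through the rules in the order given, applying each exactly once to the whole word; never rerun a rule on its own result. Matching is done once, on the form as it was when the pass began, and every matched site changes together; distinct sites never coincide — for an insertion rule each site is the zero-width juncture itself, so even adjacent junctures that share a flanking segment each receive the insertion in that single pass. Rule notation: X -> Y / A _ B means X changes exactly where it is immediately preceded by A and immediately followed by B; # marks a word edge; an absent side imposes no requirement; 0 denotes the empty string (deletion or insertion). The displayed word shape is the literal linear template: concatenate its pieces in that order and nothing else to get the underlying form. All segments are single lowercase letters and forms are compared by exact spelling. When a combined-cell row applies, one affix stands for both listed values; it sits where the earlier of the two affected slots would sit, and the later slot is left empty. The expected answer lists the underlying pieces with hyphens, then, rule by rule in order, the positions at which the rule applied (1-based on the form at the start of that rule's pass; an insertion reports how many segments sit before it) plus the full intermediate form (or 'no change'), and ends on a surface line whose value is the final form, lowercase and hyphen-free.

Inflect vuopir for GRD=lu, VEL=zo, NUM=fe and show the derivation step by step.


underlying: r-vuopir-ki-s
1. o, u -> 0 / V _: fires at position(s) 4: rvupirkis
surface: rvupirkis


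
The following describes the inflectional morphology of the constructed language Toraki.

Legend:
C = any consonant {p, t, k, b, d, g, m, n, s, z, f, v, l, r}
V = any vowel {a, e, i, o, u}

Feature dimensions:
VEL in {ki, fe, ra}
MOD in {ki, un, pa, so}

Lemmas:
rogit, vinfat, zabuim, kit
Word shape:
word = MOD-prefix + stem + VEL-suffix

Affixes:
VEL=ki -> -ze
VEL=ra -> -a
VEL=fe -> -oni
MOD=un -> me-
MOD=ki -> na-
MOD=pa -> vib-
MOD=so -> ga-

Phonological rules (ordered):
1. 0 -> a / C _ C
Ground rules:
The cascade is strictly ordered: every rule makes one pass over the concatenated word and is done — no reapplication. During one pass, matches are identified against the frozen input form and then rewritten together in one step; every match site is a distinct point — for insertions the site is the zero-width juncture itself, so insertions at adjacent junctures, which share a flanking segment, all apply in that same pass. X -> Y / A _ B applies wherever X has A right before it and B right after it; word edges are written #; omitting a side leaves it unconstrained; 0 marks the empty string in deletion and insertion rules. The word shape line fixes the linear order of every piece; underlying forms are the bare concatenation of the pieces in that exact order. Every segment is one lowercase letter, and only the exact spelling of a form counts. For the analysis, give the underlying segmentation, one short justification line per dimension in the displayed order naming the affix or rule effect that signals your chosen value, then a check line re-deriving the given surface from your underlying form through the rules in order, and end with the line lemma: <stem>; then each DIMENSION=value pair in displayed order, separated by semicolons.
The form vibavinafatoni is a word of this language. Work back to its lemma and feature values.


underlying: vib-vinfat-oni
VEL=fe - signalled by the affix -oni
MOD=pa - signalled by the affix vib-
check: vibvinfatoni -> vibavinafatoni
lemma: vinfat; VEL=fe; MOD=pa


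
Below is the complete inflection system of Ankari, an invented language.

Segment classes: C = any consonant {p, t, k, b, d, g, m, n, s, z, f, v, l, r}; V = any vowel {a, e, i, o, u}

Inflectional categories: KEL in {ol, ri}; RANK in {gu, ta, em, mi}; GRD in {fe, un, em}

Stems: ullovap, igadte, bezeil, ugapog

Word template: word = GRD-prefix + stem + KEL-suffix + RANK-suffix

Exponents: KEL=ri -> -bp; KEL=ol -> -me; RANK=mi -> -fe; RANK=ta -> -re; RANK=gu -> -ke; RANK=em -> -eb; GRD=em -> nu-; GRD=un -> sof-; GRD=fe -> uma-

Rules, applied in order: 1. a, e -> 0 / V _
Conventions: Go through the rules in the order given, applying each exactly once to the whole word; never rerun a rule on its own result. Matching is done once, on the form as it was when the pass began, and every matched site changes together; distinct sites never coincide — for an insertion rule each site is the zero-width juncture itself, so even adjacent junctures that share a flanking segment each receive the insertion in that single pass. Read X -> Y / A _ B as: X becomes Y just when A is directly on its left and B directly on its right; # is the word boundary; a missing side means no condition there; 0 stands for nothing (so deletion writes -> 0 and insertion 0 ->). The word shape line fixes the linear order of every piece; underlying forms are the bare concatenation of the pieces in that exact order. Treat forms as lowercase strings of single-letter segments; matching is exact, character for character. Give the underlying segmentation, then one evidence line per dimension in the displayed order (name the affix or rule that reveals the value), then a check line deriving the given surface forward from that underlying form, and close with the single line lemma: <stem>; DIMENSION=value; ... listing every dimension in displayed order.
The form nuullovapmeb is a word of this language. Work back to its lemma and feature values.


underlying: nu-ullovap-me-eb
KEL=ol - signalled by the affix -me
RANK=em - signalled by the affix -eb
GRD=em - signalled by the affix nu-
check: nuullovapmeeb -> nuullovapmeb
lemma: ullovap; KEL=ol; RANK=em; GRD=em


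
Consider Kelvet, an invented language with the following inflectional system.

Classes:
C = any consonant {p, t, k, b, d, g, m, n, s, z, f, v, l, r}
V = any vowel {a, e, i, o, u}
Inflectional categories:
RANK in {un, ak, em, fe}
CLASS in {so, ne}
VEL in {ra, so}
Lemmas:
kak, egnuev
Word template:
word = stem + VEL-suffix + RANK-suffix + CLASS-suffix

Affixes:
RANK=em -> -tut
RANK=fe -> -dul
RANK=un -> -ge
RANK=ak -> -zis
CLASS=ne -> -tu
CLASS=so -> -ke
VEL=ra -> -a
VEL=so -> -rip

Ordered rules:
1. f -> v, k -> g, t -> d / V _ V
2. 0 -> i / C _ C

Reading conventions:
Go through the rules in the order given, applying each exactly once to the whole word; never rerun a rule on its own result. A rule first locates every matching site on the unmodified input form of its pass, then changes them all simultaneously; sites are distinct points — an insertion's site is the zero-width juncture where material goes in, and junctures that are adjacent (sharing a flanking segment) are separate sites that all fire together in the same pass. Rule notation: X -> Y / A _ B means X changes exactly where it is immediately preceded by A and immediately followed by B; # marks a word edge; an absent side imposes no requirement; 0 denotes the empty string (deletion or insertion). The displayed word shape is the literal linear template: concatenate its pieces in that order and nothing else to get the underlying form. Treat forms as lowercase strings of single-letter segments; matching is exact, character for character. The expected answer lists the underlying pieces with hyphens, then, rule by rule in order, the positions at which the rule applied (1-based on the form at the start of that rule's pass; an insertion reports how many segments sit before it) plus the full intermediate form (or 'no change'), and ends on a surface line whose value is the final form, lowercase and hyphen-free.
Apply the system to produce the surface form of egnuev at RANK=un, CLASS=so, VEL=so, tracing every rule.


underlying: egnuev-rip-ge-ke
1. f -> v, k -> g, t -> d / V _ V: fires at position(s) 12: egnuevripgege
2. 0 -> i / C _ C: inserts after position(s) 2, 6, 9: eginueviripigege
surface: eginueviripigege


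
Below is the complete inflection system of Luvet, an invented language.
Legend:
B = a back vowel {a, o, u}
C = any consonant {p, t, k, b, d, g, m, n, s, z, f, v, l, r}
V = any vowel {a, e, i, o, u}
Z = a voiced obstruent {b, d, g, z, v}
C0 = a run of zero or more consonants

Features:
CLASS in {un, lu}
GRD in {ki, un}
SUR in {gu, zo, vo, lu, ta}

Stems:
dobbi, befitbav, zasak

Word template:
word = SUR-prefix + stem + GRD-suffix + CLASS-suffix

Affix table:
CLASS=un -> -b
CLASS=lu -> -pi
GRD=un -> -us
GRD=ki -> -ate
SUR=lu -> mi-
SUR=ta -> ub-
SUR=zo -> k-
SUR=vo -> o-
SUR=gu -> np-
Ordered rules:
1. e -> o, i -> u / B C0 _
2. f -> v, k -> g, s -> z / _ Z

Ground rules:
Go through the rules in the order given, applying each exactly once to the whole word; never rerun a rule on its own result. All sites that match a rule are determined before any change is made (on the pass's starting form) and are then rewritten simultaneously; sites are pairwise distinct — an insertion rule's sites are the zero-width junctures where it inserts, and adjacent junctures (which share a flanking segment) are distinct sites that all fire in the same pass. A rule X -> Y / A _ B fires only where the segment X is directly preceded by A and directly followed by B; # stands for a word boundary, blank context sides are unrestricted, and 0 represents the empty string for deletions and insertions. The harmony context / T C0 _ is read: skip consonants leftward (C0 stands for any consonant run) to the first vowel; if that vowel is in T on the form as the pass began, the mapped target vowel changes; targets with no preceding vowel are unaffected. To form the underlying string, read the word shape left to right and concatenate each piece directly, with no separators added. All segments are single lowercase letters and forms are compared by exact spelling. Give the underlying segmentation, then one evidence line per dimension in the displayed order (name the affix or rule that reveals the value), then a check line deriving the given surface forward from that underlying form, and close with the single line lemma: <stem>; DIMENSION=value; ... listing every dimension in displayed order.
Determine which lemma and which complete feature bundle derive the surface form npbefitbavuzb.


underlying: np-befitbav-us-b
CLASS=un - signalled by the affix -b
GRD=un - signalled by the affix -us
SUR=gu - signalled by the affix np-
check: npbefitbavusb -> npbefitbavusb -> npbefitbavuzb
lemma: befitbav; CLASS=un; GRD=un; SUR=gu


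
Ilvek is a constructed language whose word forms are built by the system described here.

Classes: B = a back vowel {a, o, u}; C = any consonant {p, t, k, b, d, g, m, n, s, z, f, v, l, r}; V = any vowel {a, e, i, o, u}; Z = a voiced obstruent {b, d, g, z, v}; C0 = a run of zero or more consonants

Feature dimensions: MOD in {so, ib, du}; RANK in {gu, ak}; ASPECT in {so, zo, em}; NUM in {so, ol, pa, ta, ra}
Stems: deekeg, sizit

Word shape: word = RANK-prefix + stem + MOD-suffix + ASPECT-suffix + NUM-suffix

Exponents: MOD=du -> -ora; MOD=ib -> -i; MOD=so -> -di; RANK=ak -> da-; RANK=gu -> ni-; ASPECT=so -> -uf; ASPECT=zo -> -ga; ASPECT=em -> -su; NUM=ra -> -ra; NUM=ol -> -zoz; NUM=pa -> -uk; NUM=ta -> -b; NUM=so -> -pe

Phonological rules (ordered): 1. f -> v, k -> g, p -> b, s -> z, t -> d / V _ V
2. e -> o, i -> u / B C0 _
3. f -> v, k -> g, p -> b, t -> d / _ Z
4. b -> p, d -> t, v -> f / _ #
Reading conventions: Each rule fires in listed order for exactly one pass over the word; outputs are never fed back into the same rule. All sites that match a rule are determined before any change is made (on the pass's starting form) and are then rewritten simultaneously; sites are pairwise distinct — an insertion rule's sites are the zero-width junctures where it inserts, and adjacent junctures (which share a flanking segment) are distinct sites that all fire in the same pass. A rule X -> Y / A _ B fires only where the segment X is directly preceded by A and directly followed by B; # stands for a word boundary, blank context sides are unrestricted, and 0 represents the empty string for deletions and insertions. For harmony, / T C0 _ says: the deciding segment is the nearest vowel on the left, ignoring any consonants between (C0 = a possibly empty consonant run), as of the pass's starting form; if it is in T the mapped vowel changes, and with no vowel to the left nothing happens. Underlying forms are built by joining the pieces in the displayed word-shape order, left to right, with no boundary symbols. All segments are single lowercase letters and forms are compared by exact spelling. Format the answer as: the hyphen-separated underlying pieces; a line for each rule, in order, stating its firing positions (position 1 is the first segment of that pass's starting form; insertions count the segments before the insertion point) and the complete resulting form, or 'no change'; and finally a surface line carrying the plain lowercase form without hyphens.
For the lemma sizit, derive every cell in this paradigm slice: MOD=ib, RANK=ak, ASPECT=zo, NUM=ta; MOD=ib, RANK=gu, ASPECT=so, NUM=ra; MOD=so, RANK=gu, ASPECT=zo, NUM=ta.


cell MOD=ib, RANK=ak, ASPECT=zo, NUM=ta:
underlying: da-sizit-i-ga-b
1. f -> v, k -> g, p -> b, s -> z, t -> d / V _ V: fires at position(s) 3, 7: dazizidigab
2. e -> o, i -> u / B C0 _: fires at position(s) 4: dazuzidigab
3. f -> v, k -> g, p -> b, t -> d / _ Z: no change
4. b -> p, d -> t, v -> f / _ #: fires at position(s) 11: dazuzidigap
surface: dazuzidigap

cell MOD=ib, RANK=gu, ASPECT=so, NUM=ra:
underlying: ni-sizit-i-uf-ra
1. f -> v, k -> g, p -> b, s -> z, t -> d / V _ V: fires at position(s) 3, 7: nizizidiufra
2. e -> o, i -> u / B C0 _: no change
3. f -> v, k -> g, p -> b, t -> d / _ Z: no change
4. b -> p, d -> t, v -> f / _ #: no change
surface: nizizidiufra

cell MOD=so, RANK=gu, ASPECT=zo, NUM=ta:
underlying: ni-sizit-di-ga-b
1. f -> v, k -> g, p -> b, s -> z, t -> d / V _ V: fires at position(s) 3: nizizitdigab
2. e -> o, i -> u / B C0 _: no change
3. f -> v, k -> g, p -> b, t -> d / _ Z: fires at position(s) 7: niziziddigab
4. b -> p, d -> t, v -> f / _ #: fires at position(s) 12: niziziddigap
surface: niziziddigap


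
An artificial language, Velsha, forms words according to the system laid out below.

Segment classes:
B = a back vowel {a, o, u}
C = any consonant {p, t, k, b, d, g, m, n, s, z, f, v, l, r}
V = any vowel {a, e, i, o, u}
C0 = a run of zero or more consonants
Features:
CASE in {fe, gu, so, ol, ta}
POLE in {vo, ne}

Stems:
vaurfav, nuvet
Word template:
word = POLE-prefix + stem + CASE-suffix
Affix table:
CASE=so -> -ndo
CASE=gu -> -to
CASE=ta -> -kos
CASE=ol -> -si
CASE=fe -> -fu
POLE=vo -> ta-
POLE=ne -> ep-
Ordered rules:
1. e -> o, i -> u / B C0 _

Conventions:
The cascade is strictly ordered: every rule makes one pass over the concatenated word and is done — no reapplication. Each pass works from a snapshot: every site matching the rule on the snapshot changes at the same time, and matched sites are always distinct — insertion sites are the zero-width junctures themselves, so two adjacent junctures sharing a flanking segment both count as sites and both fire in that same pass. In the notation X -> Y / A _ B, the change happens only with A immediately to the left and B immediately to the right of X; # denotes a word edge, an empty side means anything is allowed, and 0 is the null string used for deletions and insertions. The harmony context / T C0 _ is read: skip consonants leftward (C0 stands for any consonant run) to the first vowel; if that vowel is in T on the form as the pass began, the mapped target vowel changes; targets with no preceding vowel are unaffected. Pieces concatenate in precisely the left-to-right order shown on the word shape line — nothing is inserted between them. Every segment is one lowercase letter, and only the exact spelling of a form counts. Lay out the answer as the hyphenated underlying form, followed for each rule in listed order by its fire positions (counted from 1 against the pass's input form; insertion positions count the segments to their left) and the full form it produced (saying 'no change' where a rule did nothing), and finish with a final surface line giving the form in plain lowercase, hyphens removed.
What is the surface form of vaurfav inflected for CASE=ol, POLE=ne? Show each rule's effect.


underlying: ep-vaurfav-si
1. e -> o, i -> u / B C0 _: fires at position(s) 11: epvaurfavsu
surface: epvaurfavsu


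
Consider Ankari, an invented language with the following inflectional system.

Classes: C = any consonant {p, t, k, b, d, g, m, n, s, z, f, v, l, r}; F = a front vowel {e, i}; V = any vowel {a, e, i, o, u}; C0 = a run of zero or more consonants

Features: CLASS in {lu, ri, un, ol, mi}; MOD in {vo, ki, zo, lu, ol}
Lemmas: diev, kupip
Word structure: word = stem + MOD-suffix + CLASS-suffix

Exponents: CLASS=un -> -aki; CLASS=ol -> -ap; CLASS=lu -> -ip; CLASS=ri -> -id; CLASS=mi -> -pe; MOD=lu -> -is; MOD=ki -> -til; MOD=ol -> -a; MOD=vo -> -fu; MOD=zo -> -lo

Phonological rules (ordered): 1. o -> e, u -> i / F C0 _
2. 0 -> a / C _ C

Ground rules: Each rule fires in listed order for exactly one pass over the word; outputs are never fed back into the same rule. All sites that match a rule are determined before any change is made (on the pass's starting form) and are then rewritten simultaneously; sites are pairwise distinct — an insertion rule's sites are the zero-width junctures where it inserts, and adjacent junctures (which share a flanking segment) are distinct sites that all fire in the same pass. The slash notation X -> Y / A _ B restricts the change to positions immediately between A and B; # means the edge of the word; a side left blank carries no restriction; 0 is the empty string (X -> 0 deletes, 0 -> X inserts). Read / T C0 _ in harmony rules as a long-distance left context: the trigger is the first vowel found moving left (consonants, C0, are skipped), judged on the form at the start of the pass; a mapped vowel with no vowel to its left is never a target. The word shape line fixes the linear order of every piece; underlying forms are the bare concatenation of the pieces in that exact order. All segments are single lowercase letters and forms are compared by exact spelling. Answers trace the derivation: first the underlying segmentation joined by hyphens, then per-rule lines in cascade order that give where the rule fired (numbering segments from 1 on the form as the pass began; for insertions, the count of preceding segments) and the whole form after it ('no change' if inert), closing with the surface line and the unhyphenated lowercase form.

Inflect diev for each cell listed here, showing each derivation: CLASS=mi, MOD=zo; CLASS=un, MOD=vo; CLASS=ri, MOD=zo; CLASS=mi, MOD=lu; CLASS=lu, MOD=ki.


cell CLASS=mi, MOD=zo:
underlying: diev-lo-pe
1. o -> e, u -> i / F C0 _: fires at position(s) 6: dievlepe
2. 0 -> a / C _ C: inserts after position(s) 4: dievalepe
surface: dievalepe

cell CLASS=un, MOD=vo:
underlying: diev-fu-aki
1. o -> e, u -> i / F C0 _: fires at position(s) 6: dievfiaki
2. 0 -> a / C _ C: inserts after position(s) 4: dievafiaki
surface: dievafiaki

cell CLASS=ri, MOD=zo:
underlying: diev-lo-id
1. o -> e, u -> i / F C0 _: fires at position(s) 6: dievleid
2. 0 -> a / C _ C: inserts after position(s) 4: dievaleid
surface: dievaleid

cell CLASS=mi, MOD=lu:
underlying: diev-is-pe
1. o -> e, u -> i / F C0 _: no change
2. 0 -> a / C _ C: inserts after position(s) 6: dievisape
surface: dievisape

cell CLASS=lu, MOD=ki:
underlying: diev-til-ip
1. o -> e, u -> i / F C0 _: no change
2. 0 -> a / C _ C: inserts after position(s) 4: dievatilip
surface: dievatilip


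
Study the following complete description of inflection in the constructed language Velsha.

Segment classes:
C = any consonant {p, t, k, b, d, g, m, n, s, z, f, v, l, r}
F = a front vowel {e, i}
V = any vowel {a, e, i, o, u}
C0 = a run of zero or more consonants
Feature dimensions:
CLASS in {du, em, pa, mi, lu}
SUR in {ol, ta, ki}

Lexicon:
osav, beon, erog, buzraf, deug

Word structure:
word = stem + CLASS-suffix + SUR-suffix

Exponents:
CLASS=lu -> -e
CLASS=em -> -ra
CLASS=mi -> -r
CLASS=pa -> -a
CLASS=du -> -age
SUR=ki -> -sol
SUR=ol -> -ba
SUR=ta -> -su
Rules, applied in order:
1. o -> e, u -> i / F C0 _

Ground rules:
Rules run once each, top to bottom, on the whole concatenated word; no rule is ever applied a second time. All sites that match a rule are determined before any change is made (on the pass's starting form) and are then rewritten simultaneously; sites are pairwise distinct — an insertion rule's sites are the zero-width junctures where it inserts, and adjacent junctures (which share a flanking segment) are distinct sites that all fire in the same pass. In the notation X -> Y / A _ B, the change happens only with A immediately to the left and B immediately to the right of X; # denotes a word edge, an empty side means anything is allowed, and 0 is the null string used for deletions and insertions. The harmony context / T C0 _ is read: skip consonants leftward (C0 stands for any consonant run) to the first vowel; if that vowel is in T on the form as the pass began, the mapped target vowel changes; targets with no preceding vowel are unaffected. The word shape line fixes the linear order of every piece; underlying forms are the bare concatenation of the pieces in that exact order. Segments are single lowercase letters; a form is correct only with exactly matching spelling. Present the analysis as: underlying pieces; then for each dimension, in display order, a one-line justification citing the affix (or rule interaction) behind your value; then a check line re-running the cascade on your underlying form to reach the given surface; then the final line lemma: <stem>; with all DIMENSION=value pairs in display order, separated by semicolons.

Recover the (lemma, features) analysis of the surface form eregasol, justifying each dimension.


underlying: erog-a-sol
CLASS=pa - signalled by the affix -a
SUR=ki - signalled by the affix -sol
check: erogasol -> eregasol
lemma: erog; CLASS=pa; SUR=ki


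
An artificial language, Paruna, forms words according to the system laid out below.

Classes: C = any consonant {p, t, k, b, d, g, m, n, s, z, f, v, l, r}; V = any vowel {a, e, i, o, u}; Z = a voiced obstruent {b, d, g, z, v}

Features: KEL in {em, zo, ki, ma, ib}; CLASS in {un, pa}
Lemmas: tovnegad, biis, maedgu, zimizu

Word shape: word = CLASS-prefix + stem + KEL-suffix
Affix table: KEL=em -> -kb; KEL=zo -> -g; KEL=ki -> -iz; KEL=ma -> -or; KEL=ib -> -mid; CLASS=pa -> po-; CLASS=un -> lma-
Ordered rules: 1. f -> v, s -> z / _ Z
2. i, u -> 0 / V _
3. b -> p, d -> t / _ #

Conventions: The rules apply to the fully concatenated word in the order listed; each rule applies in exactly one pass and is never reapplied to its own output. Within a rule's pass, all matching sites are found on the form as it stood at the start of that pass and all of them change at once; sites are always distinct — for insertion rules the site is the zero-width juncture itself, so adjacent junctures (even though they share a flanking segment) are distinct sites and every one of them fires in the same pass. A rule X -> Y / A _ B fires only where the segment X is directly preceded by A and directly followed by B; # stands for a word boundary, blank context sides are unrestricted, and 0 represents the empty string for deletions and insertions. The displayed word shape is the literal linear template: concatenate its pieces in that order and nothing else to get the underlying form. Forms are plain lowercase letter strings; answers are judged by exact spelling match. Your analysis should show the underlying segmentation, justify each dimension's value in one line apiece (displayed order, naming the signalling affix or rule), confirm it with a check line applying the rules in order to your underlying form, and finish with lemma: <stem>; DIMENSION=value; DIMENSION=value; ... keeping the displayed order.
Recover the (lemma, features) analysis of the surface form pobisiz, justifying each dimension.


underlying: po-biis-iz
KEL=ki - signalled by the affix -iz
CLASS=pa - signalled by the affix po-
check: pobiisiz -> pobiisiz -> pobisiz -> pobisiz
lemma: biis; KEL=ki; CLASS=pa


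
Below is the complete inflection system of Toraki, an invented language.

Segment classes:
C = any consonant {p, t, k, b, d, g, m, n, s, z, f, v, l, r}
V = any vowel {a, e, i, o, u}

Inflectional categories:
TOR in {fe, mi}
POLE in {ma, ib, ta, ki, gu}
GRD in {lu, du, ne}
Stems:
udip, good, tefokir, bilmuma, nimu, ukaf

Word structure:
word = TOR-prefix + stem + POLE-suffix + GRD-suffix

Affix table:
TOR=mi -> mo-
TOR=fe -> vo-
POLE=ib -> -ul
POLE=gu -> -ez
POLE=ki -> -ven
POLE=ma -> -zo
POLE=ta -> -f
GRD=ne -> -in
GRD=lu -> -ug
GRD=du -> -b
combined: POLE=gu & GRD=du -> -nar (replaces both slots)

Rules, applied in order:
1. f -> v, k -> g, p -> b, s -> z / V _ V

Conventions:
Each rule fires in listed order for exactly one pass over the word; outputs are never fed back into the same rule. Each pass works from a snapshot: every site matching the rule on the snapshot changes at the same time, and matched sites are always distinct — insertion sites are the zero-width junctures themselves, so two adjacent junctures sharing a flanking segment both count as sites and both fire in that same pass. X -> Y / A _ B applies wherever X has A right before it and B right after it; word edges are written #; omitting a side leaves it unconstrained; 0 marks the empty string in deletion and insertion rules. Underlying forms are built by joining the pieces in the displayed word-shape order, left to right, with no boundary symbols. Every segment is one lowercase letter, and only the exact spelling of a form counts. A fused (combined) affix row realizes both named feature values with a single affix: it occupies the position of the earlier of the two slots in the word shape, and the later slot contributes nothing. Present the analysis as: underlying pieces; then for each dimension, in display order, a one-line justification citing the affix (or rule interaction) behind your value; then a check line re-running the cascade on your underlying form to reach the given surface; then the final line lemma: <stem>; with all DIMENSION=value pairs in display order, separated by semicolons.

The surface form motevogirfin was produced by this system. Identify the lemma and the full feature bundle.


underlying: mo-tefokir-f-in
TOR=mi - signalled by the affix mo-
POLE=ta - signalled by the affix -f
GRD=ne - signalled by the affix -in
check: motefokirfin -> motevogirfin
lemma: tefokir; TOR=mi; POLE=ta; GRD=ne


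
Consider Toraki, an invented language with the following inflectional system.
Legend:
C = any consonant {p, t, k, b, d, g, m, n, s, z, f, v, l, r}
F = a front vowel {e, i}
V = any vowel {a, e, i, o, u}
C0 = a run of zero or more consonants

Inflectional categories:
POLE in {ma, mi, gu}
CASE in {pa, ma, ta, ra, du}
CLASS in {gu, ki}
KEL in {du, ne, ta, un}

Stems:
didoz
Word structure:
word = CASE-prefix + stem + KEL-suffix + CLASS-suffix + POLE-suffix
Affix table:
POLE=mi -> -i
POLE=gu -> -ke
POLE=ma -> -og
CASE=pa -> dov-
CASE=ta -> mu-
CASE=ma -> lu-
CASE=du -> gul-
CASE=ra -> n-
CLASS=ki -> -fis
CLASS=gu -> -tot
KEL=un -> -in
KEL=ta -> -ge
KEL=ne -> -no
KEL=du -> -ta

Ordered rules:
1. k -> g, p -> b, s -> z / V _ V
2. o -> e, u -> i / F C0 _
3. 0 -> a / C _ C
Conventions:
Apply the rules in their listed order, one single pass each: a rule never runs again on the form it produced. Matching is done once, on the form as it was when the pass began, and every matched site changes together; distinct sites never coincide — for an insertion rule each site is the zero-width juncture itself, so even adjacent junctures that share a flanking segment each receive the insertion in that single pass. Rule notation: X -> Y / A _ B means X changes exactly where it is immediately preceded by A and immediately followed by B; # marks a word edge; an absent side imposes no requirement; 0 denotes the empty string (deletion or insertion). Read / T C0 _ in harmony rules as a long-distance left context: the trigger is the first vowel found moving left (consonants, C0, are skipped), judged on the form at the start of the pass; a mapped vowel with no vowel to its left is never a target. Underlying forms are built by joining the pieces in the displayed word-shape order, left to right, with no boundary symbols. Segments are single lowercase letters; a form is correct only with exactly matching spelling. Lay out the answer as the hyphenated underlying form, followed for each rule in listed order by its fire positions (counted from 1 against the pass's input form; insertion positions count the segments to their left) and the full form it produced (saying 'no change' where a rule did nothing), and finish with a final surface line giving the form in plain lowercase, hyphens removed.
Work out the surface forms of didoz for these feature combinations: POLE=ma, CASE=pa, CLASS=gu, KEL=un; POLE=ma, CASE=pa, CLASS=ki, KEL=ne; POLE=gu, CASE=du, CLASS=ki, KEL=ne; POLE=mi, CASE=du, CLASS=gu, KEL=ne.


cell POLE=ma, CASE=pa, CLASS=gu, KEL=un:
underlying: dov-didoz-in-tot-og
1. k -> g, p -> b, s -> z / V _ V: no change
2. o -> e, u -> i / F C0 _: fires at position(s) 7, 12: dovdidezintetog
3. 0 -> a / C _ C: inserts after position(s) 3, 10: dovadidezinatetog
surface: dovadidezinatetog

cell POLE=ma, CASE=pa, CLASS=ki, KEL=ne:
underlying: dov-didoz-no-fis-og
1. k -> g, p -> b, s -> z / V _ V: fires at position(s) 13: dovdidoznofizog
2. o -> e, u -> i / F C0 _: fires at position(s) 7, 14: dovdideznofizeg
3. 0 -> a / C _ C: inserts after position(s) 3, 8: dovadidezanofizeg
surface: dovadidezanofizeg

cell POLE=gu, CASE=du, CLASS=ki, KEL=ne:
underlying: gul-didoz-no-fis-ke
1. k -> g, p -> b, s -> z / V _ V: no change
2. o -> e, u -> i / F C0 _: fires at position(s) 7: guldideznofiske
3. 0 -> a / C _ C: inserts after position(s) 3, 8, 13: guladidezanofisake
surface: guladidezanofisake

cell POLE=mi, CASE=du, CLASS=gu, KEL=ne:
underlying: gul-didoz-no-tot-i
1. k -> g, p -> b, s -> z / V _ V: no change
2. o -> e, u -> i / F C0 _: fires at position(s) 7: guldideznototi
3. 0 -> a / C _ C: inserts after position(s) 3, 8: guladidezanototi
surface: guladidezanototi


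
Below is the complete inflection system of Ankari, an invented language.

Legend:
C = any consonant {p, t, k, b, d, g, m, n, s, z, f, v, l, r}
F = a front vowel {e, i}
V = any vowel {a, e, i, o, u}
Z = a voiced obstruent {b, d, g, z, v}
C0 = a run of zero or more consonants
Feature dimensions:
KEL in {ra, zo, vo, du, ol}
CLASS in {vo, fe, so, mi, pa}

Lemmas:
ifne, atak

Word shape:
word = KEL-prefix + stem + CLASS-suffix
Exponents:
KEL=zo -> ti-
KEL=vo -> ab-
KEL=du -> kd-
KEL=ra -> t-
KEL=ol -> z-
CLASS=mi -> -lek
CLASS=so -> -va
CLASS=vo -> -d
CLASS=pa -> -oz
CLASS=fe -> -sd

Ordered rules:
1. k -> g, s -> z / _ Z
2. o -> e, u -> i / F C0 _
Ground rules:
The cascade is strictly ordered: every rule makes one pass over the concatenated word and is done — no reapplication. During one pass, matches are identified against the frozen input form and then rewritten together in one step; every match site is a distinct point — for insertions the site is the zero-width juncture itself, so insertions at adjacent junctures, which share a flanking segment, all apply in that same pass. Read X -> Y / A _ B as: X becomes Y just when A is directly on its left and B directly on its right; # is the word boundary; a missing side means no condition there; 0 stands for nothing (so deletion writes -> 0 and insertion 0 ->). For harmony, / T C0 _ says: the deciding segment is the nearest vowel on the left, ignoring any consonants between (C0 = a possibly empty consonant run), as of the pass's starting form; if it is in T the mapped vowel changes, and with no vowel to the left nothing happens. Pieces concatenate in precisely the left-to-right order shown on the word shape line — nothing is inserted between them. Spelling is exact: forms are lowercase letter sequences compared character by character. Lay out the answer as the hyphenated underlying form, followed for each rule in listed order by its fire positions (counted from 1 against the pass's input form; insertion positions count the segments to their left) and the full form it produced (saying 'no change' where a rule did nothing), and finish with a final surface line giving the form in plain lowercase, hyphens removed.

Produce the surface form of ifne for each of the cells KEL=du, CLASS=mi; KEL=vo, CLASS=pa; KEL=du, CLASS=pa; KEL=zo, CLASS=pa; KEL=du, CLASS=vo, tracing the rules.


cell KEL=du, CLASS=mi:
underlying: kd-ifne-lek
1. k -> g, s -> z / _ Z: fires at position(s) 1: gdifnelek
2. o -> e, u -> i / F C0 _: no change
surface: gdifnelek

cell KEL=vo, CLASS=pa:
underlying: ab-ifne-oz
1. k -> g, s -> z / _ Z: no change
2. o -> e, u -> i / F C0 _: fires at position(s) 7: abifneez
surface: abifneez

cell KEL=du, CLASS=pa:
underlying: kd-ifne-oz
1. k -> g, s -> z / _ Z: fires at position(s) 1: gdifneoz
2. o -> e, u -> i / F C0 _: fires at position(s) 7: gdifneez
surface: gdifneez

cell KEL=zo, CLASS=pa:
underlying: ti-ifne-oz
1. k -> g, s -> z / _ Z: no change
2. o -> e, u -> i / F C0 _: fires at position(s) 7: tiifneez
surface: tiifneez

cell KEL=du, CLASS=vo:
underlying: kd-ifne-d
1. k -> g, s -> z / _ Z: fires at position(s) 1: gdifned
2. o -> e, u -> i / F C0 _: no change
surface: gdifned


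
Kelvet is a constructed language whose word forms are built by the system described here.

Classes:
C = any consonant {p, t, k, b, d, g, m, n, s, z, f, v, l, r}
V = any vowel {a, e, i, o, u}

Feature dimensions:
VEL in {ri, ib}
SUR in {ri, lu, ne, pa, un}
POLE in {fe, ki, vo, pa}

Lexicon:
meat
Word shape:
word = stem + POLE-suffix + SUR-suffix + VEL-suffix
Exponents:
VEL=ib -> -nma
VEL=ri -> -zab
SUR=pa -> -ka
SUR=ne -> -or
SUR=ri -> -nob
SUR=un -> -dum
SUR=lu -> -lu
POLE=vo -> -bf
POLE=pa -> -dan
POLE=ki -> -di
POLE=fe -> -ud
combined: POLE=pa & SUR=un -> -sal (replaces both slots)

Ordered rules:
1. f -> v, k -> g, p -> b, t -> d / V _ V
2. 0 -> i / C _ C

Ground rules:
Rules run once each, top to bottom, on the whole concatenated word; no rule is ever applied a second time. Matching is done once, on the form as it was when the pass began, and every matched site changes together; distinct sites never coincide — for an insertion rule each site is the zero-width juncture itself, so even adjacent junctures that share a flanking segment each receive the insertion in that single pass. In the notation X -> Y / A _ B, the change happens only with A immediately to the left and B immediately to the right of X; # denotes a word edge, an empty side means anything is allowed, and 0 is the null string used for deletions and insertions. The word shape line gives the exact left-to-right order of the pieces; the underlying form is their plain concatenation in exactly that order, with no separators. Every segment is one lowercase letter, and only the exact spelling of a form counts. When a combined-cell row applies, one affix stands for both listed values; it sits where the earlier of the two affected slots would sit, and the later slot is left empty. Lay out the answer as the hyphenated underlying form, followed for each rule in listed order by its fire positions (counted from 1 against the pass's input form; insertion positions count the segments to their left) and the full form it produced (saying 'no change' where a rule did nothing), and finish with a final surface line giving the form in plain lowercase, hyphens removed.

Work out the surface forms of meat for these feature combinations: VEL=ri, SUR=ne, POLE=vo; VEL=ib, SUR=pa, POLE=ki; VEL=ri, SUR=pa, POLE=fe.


cell VEL=ri, SUR=ne, POLE=vo:
underlying: meat-bf-or-zab
1. f -> v, k -> g, p -> b, t -> d / V _ V: no change
2. 0 -> i / C _ C: inserts after position(s) 4, 5, 8: meatibiforizab
surface: meatibiforizab

cell VEL=ib, SUR=pa, POLE=ki:
underlying: meat-di-ka-nma
1. f -> v, k -> g, p -> b, t -> d / V _ V: fires at position(s) 7: meatdiganma
2. 0 -> i / C _ C: inserts after position(s) 4, 9: meatidiganima
surface: meatidiganima

cell VEL=ri, SUR=pa, POLE=fe:
underlying: meat-ud-ka-zab
1. f -> v, k -> g, p -> b, t -> d / V _ V: fires at position(s) 4: meadudkazab
2. 0 -> i / C _ C: inserts after position(s) 6: meadudikazab
surface: meadudikazab
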